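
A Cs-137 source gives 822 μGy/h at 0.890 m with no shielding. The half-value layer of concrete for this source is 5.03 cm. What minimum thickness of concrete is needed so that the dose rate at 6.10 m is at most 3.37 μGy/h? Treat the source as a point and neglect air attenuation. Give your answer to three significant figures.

12.0 cm

At 6.10 m, distance alone gives 822 × (0.890/6.10)² = 822 × 0.02129 = 17.50 μGy/h.
Further attenuation needed: 17.50/3.37 = 5.193.
n = log₂(5.193) = 2.377 half-value layers.
Thickness = 2.377 × 5.03 cm = 11.96 cm.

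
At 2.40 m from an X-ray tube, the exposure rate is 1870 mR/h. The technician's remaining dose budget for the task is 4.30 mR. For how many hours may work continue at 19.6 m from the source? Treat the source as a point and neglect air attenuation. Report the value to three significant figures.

0.153 h

Since intensity falls as 1/r², rate at 19.6 m:
(2.40/19.6)² = 0.01499, so 1870 × 0.01499 = 28.03 mR/h.
Stay time = 4.30 mR ÷ 28.03 mR/h = 0.1534 h.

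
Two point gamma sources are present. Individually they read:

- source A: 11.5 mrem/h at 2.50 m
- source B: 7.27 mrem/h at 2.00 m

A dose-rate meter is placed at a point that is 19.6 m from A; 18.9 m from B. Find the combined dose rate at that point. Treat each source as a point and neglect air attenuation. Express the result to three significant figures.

0.269 mrem/h

By superposition, sum each source's inverse-square contribution:
A: 11.5 × (2.50/19.6)² = 0.1871 mrem/h
B: 7.27 × (2.00/18.9)² = 0.08141 mrem/h
Total = 0.1871 + 0.08141 = 0.2685 mrem/h.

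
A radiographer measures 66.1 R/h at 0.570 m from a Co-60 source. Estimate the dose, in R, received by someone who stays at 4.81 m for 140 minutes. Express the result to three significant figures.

2.17 R

Using I₁d₁² = I₂d₂², rate at 4.81 m:
66.1 × (0.570/4.81)² = 66.1 × 0.01404 = 0.9280 R/h.
Dose = rate × time = 0.9280 R/h × 2.333 h = 2.165 R.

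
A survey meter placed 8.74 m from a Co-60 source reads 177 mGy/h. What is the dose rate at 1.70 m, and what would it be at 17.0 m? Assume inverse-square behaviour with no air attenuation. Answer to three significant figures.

4680 mGy/h; 46.8 mGy/h

Using I₁d₁² = I₂d₂²,
At 1.70 m: 177 × (8.74/1.70)² = 177 × 26.43 = 4678 mGy/h
At 17.0 m: 4678 × (1.70/17.0)² = 4678 × 0.01000 = 46.78 mGy/h.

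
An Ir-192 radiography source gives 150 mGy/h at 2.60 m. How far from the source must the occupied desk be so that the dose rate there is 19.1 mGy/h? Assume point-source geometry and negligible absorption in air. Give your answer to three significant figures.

7.29 m

Intensity scales as (d₁/d₂)², so d₂ = d₁·√(I₁/I₂).
I₁/I₂ = 150/19.1 = 7.853, so d₂ = 2.60 × √7.853 = 7.286 m.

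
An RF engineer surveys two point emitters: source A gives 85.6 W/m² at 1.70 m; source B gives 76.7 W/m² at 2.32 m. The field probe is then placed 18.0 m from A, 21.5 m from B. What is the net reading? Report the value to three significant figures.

1.66 W/m²

By superposition, sum each source's inverse-square contribution:
A: 85.6 × (1.70/18.0)² = 0.7635 W/m²
B: 76.7 × (2.32/21.5)² = 0.8931 W/m²
Total = 0.7635 + 0.8931 = 1.657 W/m².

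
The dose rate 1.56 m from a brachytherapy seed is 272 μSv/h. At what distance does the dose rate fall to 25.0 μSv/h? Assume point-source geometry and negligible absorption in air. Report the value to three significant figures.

Intensity scales as (d₁/d₂)², so d₂ = d₁·√(I₁/I₂).
I₁/I₂ = 272/25.0 = 10.88, so d₂ = 1.56 × √10.88 = 5.146 m.

5.15 m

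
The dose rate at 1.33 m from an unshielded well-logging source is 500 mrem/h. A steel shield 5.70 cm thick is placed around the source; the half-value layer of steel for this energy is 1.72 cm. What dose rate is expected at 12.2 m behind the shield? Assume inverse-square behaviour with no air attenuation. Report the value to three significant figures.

Distance alone: (1.33/12.2)² = 0.01188, so 500 × 0.01188 = 5.940 mrem/h.
Shield: 5.70/1.72 = 3.314 half-value layers → attenuation 2^(−3.314) = 0.1006.
Combined: 5.940 × 0.1006 = 0.5976 mrem/h.

0.598 mrem/h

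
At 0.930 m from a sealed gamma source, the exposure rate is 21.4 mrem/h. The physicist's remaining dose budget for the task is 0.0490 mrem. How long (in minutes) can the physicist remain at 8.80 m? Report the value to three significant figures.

Since intensity falls as 1/r², rate at 8.80 m:
(0.930/8.80)² = 0.01117, so 21.4 × 0.01117 = 0.2390 mrem/h.
Stay time = 0.0490 mrem ÷ 0.2390 mrem/h = 0.2050 h = 12.30 min.

12.3 min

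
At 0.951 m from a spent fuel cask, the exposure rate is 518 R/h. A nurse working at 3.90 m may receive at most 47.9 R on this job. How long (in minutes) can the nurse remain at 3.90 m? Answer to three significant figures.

Intensity scales as (d₁/d₂)², so rate at 3.90 m:
(0.951/3.90)² = 0.05946, so 518 × 0.05946 = 30.80 R/h.
Stay time = 47.9 R ÷ 30.80 R/h = 1.555 h = 93.30 min.

93.3 min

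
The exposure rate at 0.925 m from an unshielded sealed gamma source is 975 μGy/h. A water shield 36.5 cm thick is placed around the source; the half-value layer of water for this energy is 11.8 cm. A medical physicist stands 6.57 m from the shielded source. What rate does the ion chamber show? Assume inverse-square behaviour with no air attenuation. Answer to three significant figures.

Distance alone: 975 × (0.925/6.57)² = 975 × 0.01982 = 19.32 μGy/h.
Shield: 36.5/11.8 = 3.093 half-value layers → attenuation 2^(−3.093) = 0.1172.
Combined: 19.32 × 0.1172 = 2.264 μGy/h.

2.26 μGy/h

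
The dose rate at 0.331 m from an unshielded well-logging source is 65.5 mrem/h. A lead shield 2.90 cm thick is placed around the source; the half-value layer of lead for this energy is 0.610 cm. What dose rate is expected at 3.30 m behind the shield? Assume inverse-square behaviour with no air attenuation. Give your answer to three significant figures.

0.0244 mrem/h

Distance alone: 65.5 × (0.331/3.30)² = 65.5 × 0.01006 = 0.6589 mrem/h.
Shield: 2.90/0.610 = 4.754 half-value layers → attenuation 2^(−4.754) = 0.03706.
Combined: 0.6589 × 0.03706 = 0.02442 mrem/h.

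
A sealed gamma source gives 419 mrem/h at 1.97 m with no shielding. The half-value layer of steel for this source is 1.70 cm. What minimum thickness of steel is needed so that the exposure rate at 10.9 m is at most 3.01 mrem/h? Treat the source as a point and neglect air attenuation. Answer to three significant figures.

At 10.9 m, distance alone gives (1.97/10.9)² = 0.03266, so 419 × 0.03266 = 13.68 mrem/h.
Further attenuation needed: 13.68/3.01 = 4.545.
n = log₂(4.545) = 2.184 half-value layers.
Thickness = 2.184 × 1.70 cm = 3.713 cm.

3.71 cm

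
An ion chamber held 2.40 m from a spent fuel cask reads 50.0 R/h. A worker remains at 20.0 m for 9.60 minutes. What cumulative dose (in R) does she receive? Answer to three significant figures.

Applying the 1/r² law, rate at 20.0 m:
(2.40/20.0)² = 0.01440, so 50.0 × 0.01440 = 0.7200 R/h.
Dose = rate × time = 0.7200 R/h × 0.1600 h = 0.1152 R.

0.115 R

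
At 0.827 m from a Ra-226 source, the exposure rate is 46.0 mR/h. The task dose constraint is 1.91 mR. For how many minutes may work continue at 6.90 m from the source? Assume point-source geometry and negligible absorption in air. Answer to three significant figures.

Applying the 1/r² law, rate at 6.90 m:
(0.827/6.90)² = 0.01437, so 46.0 × 0.01437 = 0.6610 mR/h.
Stay time = 1.91 mR ÷ 0.6610 mR/h = 2.890 h = 173.4 min.

173 min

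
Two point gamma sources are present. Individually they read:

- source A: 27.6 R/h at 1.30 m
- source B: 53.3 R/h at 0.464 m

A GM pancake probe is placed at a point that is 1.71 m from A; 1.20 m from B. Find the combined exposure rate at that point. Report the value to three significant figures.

Each source contributes Iᵢ·(dᵢ/rᵢ)²; contributions add.
A: 27.6 × (1.30/1.71)² = 15.95 R/h
B: 53.3 × (0.464/1.20)² = 7.969 R/h
Total = 15.95 + 7.969 = 23.92 R/h.

23.9 R/h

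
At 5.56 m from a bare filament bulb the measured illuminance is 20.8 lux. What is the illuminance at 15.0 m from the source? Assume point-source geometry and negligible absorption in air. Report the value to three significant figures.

2.86 lux

Since intensity falls as 1/r², scaling from 5.56 m to 15.0 m:
20.8 × (5.56/15.0)² = 20.8 × 0.1374 = 2.858 lux.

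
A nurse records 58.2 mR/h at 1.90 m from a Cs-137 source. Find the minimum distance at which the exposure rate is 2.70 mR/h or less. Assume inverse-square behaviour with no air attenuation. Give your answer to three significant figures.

8.82 m

Applying the 1/r² law, d₂ = d₁·√(I₁/I₂).
I₁/I₂ = 58.2/2.70 = 21.56, so d₂ = 1.90 × √21.56 = 8.822 m.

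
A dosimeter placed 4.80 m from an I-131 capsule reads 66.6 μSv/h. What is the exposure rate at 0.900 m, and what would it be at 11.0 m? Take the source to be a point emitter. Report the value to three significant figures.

1890 μSv/h; 12.7 μSv/h

Using I₁d₁² = I₂d₂²,
At 0.900 m: 66.6 × (4.80/0.900)² = 66.6 × 28.44 = 1894 μSv/h
At 11.0 m: 1894 × (0.900/11.0)² = 1894 × 0.006694 = 12.68 μSv/h.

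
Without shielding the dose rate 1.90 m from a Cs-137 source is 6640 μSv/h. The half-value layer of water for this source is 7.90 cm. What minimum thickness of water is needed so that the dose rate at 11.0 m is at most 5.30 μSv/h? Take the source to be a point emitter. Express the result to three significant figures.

At 11.0 m, distance alone gives 6640 × (1.90/11.0)² = 6640 × 0.02983 = 198.1 μSv/h.
Further attenuation needed: 198.1/5.30 = 37.38.
n = log₂(37.38) = 5.224 half-value layers.
Thickness = 5.224 × 7.90 cm = 41.27 cm.

41.3 cm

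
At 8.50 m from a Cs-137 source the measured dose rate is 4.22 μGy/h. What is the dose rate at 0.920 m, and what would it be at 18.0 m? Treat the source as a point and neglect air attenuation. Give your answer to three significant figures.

360 μGy/h; 0.941 μGy/h

Applying the 1/r² law,
At 0.920 m: 4.22 × (8.50/0.920)² = 4.22 × 85.36 = 360.2 μGy/h
At 18.0 m: (0.920/18.0)² = 0.002612, so 360.2 × 0.002612 = 0.9408 μGy/h.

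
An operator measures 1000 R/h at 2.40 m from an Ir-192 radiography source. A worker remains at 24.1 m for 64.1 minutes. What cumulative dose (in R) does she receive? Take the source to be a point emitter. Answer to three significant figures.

Since intensity falls as 1/r², rate at 24.1 m:
(2.40/24.1)² = 0.009917, so 1000 × 0.009917 = 9.917 R/h.
Dose = rate × time = 9.917 R/h × 1.068 h = 10.59 R.

10.6 R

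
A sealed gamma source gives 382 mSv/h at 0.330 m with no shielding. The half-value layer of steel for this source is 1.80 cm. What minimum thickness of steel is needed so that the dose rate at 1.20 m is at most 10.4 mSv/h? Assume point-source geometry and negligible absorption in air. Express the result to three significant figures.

At 1.20 m, distance alone gives (0.330/1.20)² = 0.07563, so 382 × 0.07563 = 28.89 mSv/h.
Further attenuation needed: 28.89/10.4 = 2.778.
n = log₂(2.778) = 1.474 half-value layers.
Thickness = 1.474 × 1.80 cm = 2.653 cm.

2.65 cm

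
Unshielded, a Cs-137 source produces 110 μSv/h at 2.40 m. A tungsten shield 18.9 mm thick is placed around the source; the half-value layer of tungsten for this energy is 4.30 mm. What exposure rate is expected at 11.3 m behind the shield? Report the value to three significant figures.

Distance alone: (2.40/11.3)² = 0.04511, so 110 × 0.04511 = 4.962 μSv/h.
Shield: 18.9/4.30 = 4.395 half-value layers → attenuation 2^(−4.395) = 0.04753.
Combined: 4.962 × 0.04753 = 0.2358 μSv/h.

0.236 μSv/h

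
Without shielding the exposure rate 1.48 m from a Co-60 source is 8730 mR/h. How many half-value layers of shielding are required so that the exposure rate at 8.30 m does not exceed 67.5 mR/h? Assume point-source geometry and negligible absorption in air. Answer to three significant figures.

At 8.30 m, distance alone gives 8730 × (1.48/8.30)² = 8730 × 0.03180 = 277.6 mR/h.
Further attenuation needed: 277.6/67.5 = 4.113.
n = log₂(4.113) = 2.040 half-value layers.

2.04 half-value layers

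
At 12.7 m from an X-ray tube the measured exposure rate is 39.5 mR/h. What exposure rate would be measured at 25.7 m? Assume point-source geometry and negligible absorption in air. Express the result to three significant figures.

By the inverse-square law, scaling from 12.7 m to 25.7 m:
39.5 × (12.7/25.7)² = 39.5 × 0.2442 = 9.646 mR/h.

9.65 mR/h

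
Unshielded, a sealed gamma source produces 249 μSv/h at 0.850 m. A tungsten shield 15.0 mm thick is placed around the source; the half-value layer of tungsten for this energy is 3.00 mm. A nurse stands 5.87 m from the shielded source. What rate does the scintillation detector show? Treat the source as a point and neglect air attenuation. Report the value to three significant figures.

0.163 μSv/h

Distance alone: (0.850/5.87)² = 0.02097, so 249 × 0.02097 = 5.222 μSv/h.
Shield: 15.0/3.00 = 5.000 half-value layers → attenuation 2^(−5.000) = 0.03125.
Combined: 5.222 × 0.03125 = 0.1632 μSv/h.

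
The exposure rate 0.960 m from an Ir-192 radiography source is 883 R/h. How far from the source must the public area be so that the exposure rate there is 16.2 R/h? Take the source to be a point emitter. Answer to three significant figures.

Using I₁d₁² = I₂d₂², d₂ = d₁·√(I₁/I₂).
I₁/I₂ = 883/16.2 = 54.51, so d₂ = 0.960 × √54.51 = 7.088 m.

7.09 m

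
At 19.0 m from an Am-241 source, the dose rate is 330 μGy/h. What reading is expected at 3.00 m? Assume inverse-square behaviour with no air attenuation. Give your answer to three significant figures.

Intensity scales as (d₁/d₂)², so the rate at 3.00 m is
330 × (19.0/3.00)² = 330 × 40.11 = 13240 μGy/h.

13200 μGy/h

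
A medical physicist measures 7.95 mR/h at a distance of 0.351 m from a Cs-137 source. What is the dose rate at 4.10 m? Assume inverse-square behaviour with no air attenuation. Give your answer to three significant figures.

0.0583 mR/h

Using I₁d₁² = I₂d₂², the rate at 4.10 m is
(0.351/4.10)² = 0.007329, so 7.95 × 0.007329 = 0.05827 mR/h.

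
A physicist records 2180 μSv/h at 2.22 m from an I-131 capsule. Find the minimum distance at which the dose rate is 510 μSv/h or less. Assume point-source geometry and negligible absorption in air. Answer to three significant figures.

4.59 m

Using I₁d₁² = I₂d₂², d₂ = d₁·√(I₁/I₂).
I₁/I₂ = 2180/510 = 4.275, so d₂ = 2.22 × √4.275 = 4.590 m.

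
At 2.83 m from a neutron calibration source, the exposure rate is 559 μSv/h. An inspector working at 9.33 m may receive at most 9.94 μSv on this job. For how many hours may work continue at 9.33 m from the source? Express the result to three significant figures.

0.193 h

Using I₁d₁² = I₂d₂², rate at 9.33 m:
(2.83/9.33)² = 0.09200, so 559 × 0.09200 = 51.43 μSv/h.
Stay time = 9.94 μSv ÷ 51.43 μSv/h = 0.1933 h.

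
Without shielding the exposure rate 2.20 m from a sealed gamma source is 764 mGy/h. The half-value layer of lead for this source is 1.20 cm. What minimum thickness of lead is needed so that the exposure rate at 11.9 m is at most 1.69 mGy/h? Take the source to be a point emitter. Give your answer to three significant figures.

At 11.9 m, distance alone gives (2.20/11.9)² = 0.03418, so 764 × 0.03418 = 26.11 mGy/h.
Further attenuation needed: 26.11/1.69 = 15.45.
n = log₂(15.45) = 3.950 half-value layers.
Thickness = 3.950 × 1.20 cm = 4.740 cm.

4.74 cm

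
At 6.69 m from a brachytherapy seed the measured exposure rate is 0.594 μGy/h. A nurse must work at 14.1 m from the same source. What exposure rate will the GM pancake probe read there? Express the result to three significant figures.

Since intensity falls as 1/r², scaling from 6.69 m to 14.1 m:
0.594 × (6.69/14.1)² = 0.594 × 0.2251 = 0.1337 μGy/h.

0.134 μGy/h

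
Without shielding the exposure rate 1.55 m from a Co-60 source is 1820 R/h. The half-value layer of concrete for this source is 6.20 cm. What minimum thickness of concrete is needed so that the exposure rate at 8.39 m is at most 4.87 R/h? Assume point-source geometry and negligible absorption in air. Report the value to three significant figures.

22.8 cm

At 8.39 m, distance alone gives 1820 × (1.55/8.39)² = 1820 × 0.03413 = 62.12 R/h.
Further attenuation needed: 62.12/4.87 = 12.76.
n = log₂(12.76) = 3.674 half-value layers.
Thickness = 3.674 × 6.20 cm = 22.78 cm.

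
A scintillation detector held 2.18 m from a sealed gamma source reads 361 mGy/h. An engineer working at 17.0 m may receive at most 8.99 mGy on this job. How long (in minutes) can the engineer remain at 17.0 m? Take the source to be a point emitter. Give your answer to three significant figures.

90.9 min

Using I₁d₁² = I₂d₂², rate at 17.0 m:
361 × (2.18/17.0)² = 361 × 0.01644 = 5.935 mGy/h.
Stay time = 8.99 mGy ÷ 5.935 mGy/h = 1.515 h = 90.90 min.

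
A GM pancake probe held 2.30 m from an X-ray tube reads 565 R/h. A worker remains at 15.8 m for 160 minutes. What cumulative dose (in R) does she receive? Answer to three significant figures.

Since intensity falls as 1/r², rate at 15.8 m:
565 × (2.30/15.8)² = 565 × 0.02119 = 11.97 R/h.
Dose = rate × time = 11.97 R/h × 2.667 h = 31.92 R.

31.9 R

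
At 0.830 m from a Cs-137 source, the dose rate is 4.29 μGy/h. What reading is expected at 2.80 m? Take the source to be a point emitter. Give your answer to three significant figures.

Applying the 1/r² law, the rate at 2.80 m is
(0.830/2.80)² = 0.08787, so 4.29 × 0.08787 = 0.3770 μGy/h.

0.377 μGy/h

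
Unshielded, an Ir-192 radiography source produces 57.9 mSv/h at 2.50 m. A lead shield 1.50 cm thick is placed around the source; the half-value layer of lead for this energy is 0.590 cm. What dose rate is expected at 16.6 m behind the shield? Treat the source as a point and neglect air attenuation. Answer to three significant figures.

Distance alone: (2.50/16.6)² = 0.02268, so 57.9 × 0.02268 = 1.313 mSv/h.
Shield: 1.50/0.590 = 2.542 half-value layers → attenuation 2^(−2.542) = 0.1717.
Combined: 1.313 × 0.1717 = 0.2254 mSv/h.

0.225 mSv/h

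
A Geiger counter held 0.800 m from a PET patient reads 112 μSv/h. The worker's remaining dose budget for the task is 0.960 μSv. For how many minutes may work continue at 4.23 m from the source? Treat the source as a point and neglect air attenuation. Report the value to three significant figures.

Since intensity falls as 1/r², rate at 4.23 m:
112 × (0.800/4.23)² = 112 × 0.03577 = 4.006 μSv/h.
Stay time = 0.960 μSv ÷ 4.006 μSv/h = 0.2396 h = 14.38 min.

14.4 min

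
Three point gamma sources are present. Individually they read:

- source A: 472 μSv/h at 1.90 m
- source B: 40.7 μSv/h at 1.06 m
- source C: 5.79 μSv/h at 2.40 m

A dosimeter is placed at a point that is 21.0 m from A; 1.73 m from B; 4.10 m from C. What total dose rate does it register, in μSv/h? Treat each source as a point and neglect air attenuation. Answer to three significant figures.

21.1 μSv/h

By superposition, sum each source's inverse-square contribution:
A: 472 × (1.90/21.0)² = 3.864 μSv/h
B: 40.7 × (1.06/1.73)² = 15.28 μSv/h
C: 5.79 × (2.40/4.10)² = 1.984 μSv/h
Total = 3.864 + 15.28 + 1.984 = 21.13 μSv/h.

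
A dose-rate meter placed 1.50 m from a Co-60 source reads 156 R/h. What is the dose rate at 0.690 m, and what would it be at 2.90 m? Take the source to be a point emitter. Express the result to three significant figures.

Intensity scales as (d₁/d₂)², so
At 0.690 m: 156 × (1.50/0.690)² = 156 × 4.726 = 737.3 R/h
At 2.90 m: (0.690/2.90)² = 0.05661, so 737.3 × 0.05661 = 41.74 R/h.

737 R/h; 41.7 R/h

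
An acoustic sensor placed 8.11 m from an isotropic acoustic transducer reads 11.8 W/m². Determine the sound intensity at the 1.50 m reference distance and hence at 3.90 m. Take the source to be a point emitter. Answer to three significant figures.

Intensity scales as (d₁/d₂)², so
At 1.50 m: (8.11/1.50)² = 29.23, so 11.8 × 29.23 = 344.9 W/m²
At 3.90 m: 344.9 × (1.50/3.90)² = 344.9 × 0.1479 = 51.01 W/m².

345 W/m²; 51.0 W/m²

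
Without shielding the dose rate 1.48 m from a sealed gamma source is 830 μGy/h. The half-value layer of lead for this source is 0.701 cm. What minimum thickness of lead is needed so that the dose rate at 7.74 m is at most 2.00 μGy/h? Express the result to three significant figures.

2.75 cm

At 7.74 m, distance alone gives (1.48/7.74)² = 0.03656, so 830 × 0.03656 = 30.34 μGy/h.
Further attenuation needed: 30.34/2.00 = 15.17.
n = log₂(15.17) = 3.923 half-value layers.
Thickness = 3.923 × 0.701 cm = 2.750 cm.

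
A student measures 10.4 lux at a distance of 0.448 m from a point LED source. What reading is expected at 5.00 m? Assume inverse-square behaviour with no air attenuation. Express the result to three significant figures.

By the inverse-square law, the rate at 5.00 m is
(0.448/5.00)² = 0.008028, so 10.4 × 0.008028 = 0.08349 lux.

0.0835 lux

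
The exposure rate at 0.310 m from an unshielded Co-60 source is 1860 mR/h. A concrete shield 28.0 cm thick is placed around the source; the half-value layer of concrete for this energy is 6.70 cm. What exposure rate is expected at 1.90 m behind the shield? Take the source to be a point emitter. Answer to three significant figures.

2.73 mR/h

Distance alone: 1860 × (0.310/1.90)² = 1860 × 0.02662 = 49.51 mR/h.
Shield: 28.0/6.70 = 4.179 half-value layers → attenuation 2^(−4.179) = 0.05521.
Combined: 49.51 × 0.05521 = 2.733 mR/h.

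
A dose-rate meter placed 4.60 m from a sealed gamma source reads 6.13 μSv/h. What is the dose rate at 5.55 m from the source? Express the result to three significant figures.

Applying the 1/r² law, scaling from 4.60 m to 5.55 m:
(4.60/5.55)² = 0.6870, so 6.13 × 0.6870 = 4.211 μSv/h.

4.21 μSv/h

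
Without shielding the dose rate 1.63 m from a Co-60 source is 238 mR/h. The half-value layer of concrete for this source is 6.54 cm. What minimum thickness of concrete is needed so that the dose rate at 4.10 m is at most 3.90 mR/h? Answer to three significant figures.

At 4.10 m, distance alone gives (1.63/4.10)² = 0.1581, so 238 × 0.1581 = 37.63 mR/h.
Further attenuation needed: 37.63/3.90 = 9.649.
n = log₂(9.649) = 3.270 half-value layers.
Thickness = 3.270 × 6.54 cm = 21.39 cm.

21.4 cm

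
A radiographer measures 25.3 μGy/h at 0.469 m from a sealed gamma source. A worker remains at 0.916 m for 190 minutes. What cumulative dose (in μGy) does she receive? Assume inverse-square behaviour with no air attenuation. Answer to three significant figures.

21.0 μGy

Intensity scales as (d₁/d₂)², so rate at 0.916 m:
25.3 × (0.469/0.916)² = 25.3 × 0.2622 = 6.634 μGy/h.
Dose = rate × time = 6.634 μGy/h × 3.167 h = 21.01 μGy.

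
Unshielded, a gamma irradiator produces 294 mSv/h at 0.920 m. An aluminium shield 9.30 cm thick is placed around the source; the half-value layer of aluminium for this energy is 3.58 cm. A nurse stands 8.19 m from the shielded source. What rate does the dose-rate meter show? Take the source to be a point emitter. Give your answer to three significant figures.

Distance alone: (0.920/8.19)² = 0.01262, so 294 × 0.01262 = 3.710 mSv/h.
Shield: 9.30/3.58 = 2.598 half-value layers → attenuation 2^(−2.598) = 0.1652.
Combined: 3.710 × 0.1652 = 0.6129 mSv/h.

0.613 mSv/h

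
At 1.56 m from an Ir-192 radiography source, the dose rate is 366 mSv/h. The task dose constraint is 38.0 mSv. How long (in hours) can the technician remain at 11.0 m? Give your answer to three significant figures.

Since intensity falls as 1/r², rate at 11.0 m:
366 × (1.56/11.0)² = 366 × 0.02011 = 7.360 mSv/h.
Stay time = 38.0 mSv ÷ 7.360 mSv/h = 5.163 h.

5.16 h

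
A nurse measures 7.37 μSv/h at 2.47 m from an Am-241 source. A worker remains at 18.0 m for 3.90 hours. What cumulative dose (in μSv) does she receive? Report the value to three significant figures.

0.541 μSv

Since intensity falls as 1/r², rate at 18.0 m:
7.37 × (2.47/18.0)² = 7.37 × 0.01883 = 0.1388 μSv/h.
Dose = rate × time = 0.1388 μSv/h × 3.900 h = 0.5413 μSv.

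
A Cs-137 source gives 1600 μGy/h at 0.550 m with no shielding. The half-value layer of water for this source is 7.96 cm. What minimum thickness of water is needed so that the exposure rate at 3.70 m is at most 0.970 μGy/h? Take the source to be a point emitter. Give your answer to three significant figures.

At 3.70 m, distance alone gives 1600 × (0.550/3.70)² = 1600 × 0.02210 = 35.36 μGy/h.
Further attenuation needed: 35.36/0.970 = 36.45.
n = log₂(36.45) = 5.188 half-value layers.
Thickness = 5.188 × 7.96 cm = 41.30 cm.

41.3 cm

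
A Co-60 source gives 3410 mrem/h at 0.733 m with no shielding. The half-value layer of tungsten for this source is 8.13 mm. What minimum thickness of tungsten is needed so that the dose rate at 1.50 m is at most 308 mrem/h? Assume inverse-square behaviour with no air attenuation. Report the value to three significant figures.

At 1.50 m, distance alone gives (0.733/1.50)² = 0.2388, so 3410 × 0.2388 = 814.3 mrem/h.
Further attenuation needed: 814.3/308 = 2.644.
n = log₂(2.644) = 1.403 half-value layers.
Thickness = 1.403 × 8.13 mm = 11.41 mm.

11.4 mm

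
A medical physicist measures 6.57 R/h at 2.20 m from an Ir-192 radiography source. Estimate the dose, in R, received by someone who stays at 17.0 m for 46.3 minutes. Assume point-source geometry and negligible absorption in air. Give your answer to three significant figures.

Intensity scales as (d₁/d₂)², so rate at 17.0 m:
6.57 × (2.20/17.0)² = 6.57 × 0.01675 = 0.1100 R/h.
Dose = rate × time = 0.1100 R/h × 0.7717 h = 0.08489 R.

0.0849 R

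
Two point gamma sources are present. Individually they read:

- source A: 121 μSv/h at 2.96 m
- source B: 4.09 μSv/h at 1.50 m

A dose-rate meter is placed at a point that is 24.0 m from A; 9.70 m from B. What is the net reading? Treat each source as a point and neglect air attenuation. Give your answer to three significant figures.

1.94 μSv/h

By superposition, sum each source's inverse-square contribution:
A: 121 × (2.96/24.0)² = 1.841 μSv/h
B: 4.09 × (1.50/9.70)² = 0.09781 μSv/h
Total = 1.841 + 0.09781 = 1.939 μSv/h.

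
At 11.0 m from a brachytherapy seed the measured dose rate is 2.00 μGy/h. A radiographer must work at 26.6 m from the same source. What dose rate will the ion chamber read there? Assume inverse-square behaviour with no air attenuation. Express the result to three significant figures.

Intensity scales as (d₁/d₂)², so scaling from 11.0 m to 26.6 m:
2.00 × (11.0/26.6)² = 2.00 × 0.1710 = 0.3420 μGy/h.

0.342 μGy/h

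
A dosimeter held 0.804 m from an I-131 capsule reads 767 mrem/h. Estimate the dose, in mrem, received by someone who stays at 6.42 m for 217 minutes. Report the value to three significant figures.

43.5 mrem

Applying the 1/r² law, rate at 6.42 m:
767 × (0.804/6.42)² = 767 × 0.01568 = 12.03 mrem/h.
Dose = rate × time = 12.03 mrem/h × 3.617 h = 43.51 mrem.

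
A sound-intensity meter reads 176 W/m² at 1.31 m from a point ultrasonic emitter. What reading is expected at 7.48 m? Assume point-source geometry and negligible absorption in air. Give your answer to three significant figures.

By the inverse-square law, the rate at 7.48 m is
(1.31/7.48)² = 0.03067, so 176 × 0.03067 = 5.398 W/m².

5.40 W/m²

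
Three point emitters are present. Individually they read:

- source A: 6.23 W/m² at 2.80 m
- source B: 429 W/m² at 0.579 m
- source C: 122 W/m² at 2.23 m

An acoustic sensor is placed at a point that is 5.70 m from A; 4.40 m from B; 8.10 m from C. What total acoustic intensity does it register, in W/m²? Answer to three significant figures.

By superposition, sum each source's inverse-square contribution:
A: 6.23 × (2.80/5.70)² = 1.503 W/m²
B: 429 × (0.579/4.40)² = 7.429 W/m²
C: 122 × (2.23/8.10)² = 9.247 W/m²
Total = 1.503 + 7.429 + 9.247 = 18.18 W/m².

18.2 W/m²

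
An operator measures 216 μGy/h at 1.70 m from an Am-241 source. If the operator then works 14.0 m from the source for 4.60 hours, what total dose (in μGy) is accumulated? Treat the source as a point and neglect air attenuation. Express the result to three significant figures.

Applying the 1/r² law, rate at 14.0 m:
216 × (1.70/14.0)² = 216 × 0.01474 = 3.184 μGy/h.
Dose = rate × time = 3.184 μGy/h × 4.600 h = 14.65 μGy.

14.7 μGy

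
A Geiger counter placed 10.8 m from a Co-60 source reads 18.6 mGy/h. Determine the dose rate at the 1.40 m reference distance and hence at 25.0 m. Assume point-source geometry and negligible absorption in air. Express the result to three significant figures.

1110 mGy/h; 3.47 mGy/h

Applying the 1/r² law,
At 1.40 m: 18.6 × (10.8/1.40)² = 18.6 × 59.51 = 1107 mGy/h
At 25.0 m: 1107 × (1.40/25.0)² = 1107 × 0.003136 = 3.472 mGy/h.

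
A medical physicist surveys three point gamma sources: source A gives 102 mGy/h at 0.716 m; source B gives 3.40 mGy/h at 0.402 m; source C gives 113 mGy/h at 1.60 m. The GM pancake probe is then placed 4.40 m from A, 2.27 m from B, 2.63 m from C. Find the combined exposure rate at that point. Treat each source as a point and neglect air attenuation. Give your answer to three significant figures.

Each source contributes Iᵢ·(dᵢ/rᵢ)²; contributions add.
A: 102 × (0.716/4.40)² = 2.701 mGy/h
B: 3.40 × (0.402/2.27)² = 0.1066 mGy/h
C: 113 × (1.60/2.63)² = 41.82 mGy/h
Total = 2.701 + 0.1066 + 41.82 = 44.63 mGy/h.

44.6 mGy/h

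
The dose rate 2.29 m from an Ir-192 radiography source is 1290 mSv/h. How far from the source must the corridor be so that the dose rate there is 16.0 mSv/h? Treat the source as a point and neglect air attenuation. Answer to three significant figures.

Using I₁d₁² = I₂d₂², d₂ = d₁·√(I₁/I₂).
I₁/I₂ = 1290/16.0 = 80.62, so d₂ = 2.29 × √80.62 = 20.56 m.

20.6 m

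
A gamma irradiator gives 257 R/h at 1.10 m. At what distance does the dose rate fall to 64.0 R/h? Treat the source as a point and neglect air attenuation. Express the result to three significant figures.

Applying the 1/r² law, d₂ = d₁·√(I₁/I₂).
I₁/I₂ = 257/64.0 = 4.016, so d₂ = 1.10 × √4.016 = 2.204 m.

2.20 m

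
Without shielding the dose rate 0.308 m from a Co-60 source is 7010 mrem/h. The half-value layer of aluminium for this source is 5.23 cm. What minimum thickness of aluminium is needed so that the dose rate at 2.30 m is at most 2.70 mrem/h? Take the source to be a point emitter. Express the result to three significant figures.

At 2.30 m, distance alone gives 7010 × (0.308/2.30)² = 7010 × 0.01793 = 125.7 mrem/h.
Further attenuation needed: 125.7/2.70 = 46.56.
n = log₂(46.56) = 5.541 half-value layers.
Thickness = 5.541 × 5.23 cm = 28.98 cm.

29.0 cm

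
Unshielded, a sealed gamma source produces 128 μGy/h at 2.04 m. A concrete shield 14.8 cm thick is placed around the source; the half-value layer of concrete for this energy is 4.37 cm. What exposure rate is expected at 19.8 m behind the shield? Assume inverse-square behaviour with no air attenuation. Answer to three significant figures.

Distance alone: 128 × (2.04/19.8)² = 128 × 0.01062 = 1.359 μGy/h.
Shield: 14.8/4.37 = 3.387 half-value layers → attenuation 2^(−3.387) = 0.09559.
Combined: 1.359 × 0.09559 = 0.1299 μGy/h.

0.130 μGy/h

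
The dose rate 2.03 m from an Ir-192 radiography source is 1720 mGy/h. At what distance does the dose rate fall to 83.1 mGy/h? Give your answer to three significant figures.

9.24 m

By the inverse-square law, d₂ = d₁·√(I₁/I₂).
I₁/I₂ = 1720/83.1 = 20.70, so d₂ = 2.03 × √20.70 = 9.236 m.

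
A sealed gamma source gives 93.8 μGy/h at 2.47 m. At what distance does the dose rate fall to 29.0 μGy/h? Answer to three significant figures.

Intensity scales as (d₁/d₂)², so d₂ = d₁·√(I₁/I₂).
I₁/I₂ = 93.8/29.0 = 3.234, so d₂ = 2.47 × √3.234 = 4.442 m.

4.44 m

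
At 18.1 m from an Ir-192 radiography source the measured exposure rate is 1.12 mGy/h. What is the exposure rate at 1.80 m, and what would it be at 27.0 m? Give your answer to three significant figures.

113 mGy/h; 0.503 mGy/h

Applying the 1/r² law,
At 1.80 m: 1.12 × (18.1/1.80)² = 1.12 × 101.1 = 113.2 mGy/h
At 27.0 m: 113.2 × (1.80/27.0)² = 113.2 × 0.004444 = 0.5031 mGy/h.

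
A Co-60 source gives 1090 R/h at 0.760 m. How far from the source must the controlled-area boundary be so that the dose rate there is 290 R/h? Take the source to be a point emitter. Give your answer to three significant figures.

1.47 m

Since intensity falls as 1/r², d₂ = d₁·√(I₁/I₂).
I₁/I₂ = 1090/290 = 3.759, so d₂ = 0.760 × √3.759 = 1.473 m.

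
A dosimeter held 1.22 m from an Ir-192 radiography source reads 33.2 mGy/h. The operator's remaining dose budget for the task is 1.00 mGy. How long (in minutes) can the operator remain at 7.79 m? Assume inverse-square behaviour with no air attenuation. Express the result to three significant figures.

Applying the 1/r² law, rate at 7.79 m:
33.2 × (1.22/7.79)² = 33.2 × 0.02453 = 0.8144 mGy/h.
Stay time = 1.00 mGy ÷ 0.8144 mGy/h = 1.228 h = 73.68 min.

73.7 min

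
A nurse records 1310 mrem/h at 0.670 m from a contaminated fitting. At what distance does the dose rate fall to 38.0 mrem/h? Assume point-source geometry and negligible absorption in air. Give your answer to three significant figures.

Intensity scales as (d₁/d₂)², so d₂ = d₁·√(I₁/I₂).
I₁/I₂ = 1310/38.0 = 34.47, so d₂ = 0.670 × √34.47 = 3.934 m.

3.93 m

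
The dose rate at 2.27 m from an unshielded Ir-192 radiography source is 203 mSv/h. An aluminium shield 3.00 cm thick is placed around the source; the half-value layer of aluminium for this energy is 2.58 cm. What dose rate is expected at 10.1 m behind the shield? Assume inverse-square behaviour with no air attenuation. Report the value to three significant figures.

Distance alone: (2.27/10.1)² = 0.05051, so 203 × 0.05051 = 10.25 mSv/h.
Shield: 3.00/2.58 = 1.163 half-value layers → attenuation 2^(−1.163) = 0.4466.
Combined: 10.25 × 0.4466 = 4.578 mSv/h.

4.58 mSv/h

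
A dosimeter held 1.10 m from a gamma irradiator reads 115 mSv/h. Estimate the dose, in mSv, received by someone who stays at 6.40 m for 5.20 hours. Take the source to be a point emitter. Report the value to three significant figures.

17.7 mSv

By the inverse-square law, rate at 6.40 m:
(1.10/6.40)² = 0.02954, so 115 × 0.02954 = 3.397 mSv/h.
Dose = rate × time = 3.397 mSv/h × 5.200 h = 17.66 mSv.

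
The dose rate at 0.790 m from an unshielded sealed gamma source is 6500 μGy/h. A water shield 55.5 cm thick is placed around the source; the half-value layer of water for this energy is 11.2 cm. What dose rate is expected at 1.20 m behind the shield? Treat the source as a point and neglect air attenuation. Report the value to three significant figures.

Distance alone: (0.790/1.20)² = 0.4334, so 6500 × 0.4334 = 2817 μGy/h.
Shield: 55.5/11.2 = 4.955 half-value layers → attenuation 2^(−4.955) = 0.03224.
Combined: 2817 × 0.03224 = 90.82 μGy/h.

90.8 μGy/h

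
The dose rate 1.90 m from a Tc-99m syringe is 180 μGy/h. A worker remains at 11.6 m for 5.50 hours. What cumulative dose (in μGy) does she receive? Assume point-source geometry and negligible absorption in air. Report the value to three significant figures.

26.6 μGy

Using I₁d₁² = I₂d₂², rate at 11.6 m:
180 × (1.90/11.6)² = 180 × 0.02683 = 4.829 μGy/h.
Dose = rate × time = 4.829 μGy/h × 5.500 h = 26.56 μGy.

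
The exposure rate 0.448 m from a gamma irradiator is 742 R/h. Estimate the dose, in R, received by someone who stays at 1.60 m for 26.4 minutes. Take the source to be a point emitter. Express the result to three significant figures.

25.6 R

Intensity scales as (d₁/d₂)², so rate at 1.60 m:
(0.448/1.60)² = 0.07840, so 742 × 0.07840 = 58.17 R/h.
Dose = rate × time = 58.17 R/h × 0.4400 h = 25.59 R.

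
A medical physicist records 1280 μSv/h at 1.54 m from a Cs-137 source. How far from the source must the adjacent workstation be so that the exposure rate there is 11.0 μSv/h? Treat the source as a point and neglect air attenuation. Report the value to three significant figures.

16.6 m

Since intensity falls as 1/r², d₂ = d₁·√(I₁/I₂).
I₁/I₂ = 1280/11.0 = 116.4, so d₂ = 1.54 × √116.4 = 16.61 m.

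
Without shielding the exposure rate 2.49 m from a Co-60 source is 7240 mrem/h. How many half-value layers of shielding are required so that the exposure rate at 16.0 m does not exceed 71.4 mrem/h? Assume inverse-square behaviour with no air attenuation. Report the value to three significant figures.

1.30 half-value layers

At 16.0 m, distance alone gives (2.49/16.0)² = 0.02422, so 7240 × 0.02422 = 175.4 mrem/h.
Further attenuation needed: 175.4/71.4 = 2.457.
n = log₂(2.457) = 1.297 half-value layers.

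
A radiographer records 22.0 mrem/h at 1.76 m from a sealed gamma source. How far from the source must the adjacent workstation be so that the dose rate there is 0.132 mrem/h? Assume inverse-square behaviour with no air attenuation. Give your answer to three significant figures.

22.7 m

Since intensity falls as 1/r², d₂ = d₁·√(I₁/I₂).
I₁/I₂ = 22.0/0.132 = 166.7, so d₂ = 1.76 × √166.7 = 22.72 m.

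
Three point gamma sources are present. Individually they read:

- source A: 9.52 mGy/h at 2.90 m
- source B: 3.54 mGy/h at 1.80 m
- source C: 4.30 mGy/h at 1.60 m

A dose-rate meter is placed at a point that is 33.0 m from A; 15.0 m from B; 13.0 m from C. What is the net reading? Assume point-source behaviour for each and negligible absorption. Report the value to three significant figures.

0.190 mGy/h

By superposition, sum each source's inverse-square contribution:
A: 9.52 × (2.90/33.0)² = 0.07352 mGy/h
B: 3.54 × (1.80/15.0)² = 0.05098 mGy/h
C: 4.30 × (1.60/13.0)² = 0.06514 mGy/h
Total = 0.07352 + 0.05098 + 0.06514 = 0.1896 mGy/h.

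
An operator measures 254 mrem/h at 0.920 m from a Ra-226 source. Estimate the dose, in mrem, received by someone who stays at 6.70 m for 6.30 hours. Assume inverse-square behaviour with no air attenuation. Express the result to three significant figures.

30.2 mrem

Since intensity falls as 1/r², rate at 6.70 m:
(0.920/6.70)² = 0.01885, so 254 × 0.01885 = 4.788 mrem/h.
Dose = rate × time = 4.788 mrem/h × 6.300 h = 30.16 mrem.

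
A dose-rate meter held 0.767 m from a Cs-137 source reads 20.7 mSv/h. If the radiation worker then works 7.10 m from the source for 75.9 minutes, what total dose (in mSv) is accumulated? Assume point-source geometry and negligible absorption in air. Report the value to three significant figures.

Since intensity falls as 1/r², rate at 7.10 m:
(0.767/7.10)² = 0.01167, so 20.7 × 0.01167 = 0.2416 mSv/h.
Dose = rate × time = 0.2416 mSv/h × 1.265 h = 0.3056 mSv.

0.306 mSv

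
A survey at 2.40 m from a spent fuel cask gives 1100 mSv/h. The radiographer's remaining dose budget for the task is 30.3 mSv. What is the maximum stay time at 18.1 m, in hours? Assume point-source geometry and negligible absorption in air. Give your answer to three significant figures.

1.57 h

Intensity scales as (d₁/d₂)², so rate at 18.1 m:
(2.40/18.1)² = 0.01758, so 1100 × 0.01758 = 19.34 mSv/h.
Stay time = 30.3 mSv ÷ 19.34 mSv/h = 1.567 h.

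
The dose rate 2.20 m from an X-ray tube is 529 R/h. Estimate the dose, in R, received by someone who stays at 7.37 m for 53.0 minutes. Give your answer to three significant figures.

41.6 R

By the inverse-square law, rate at 7.37 m:
(2.20/7.37)² = 0.08911, so 529 × 0.08911 = 47.14 R/h.
Dose = rate × time = 47.14 R/h × 0.8833 h = 41.64 R.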